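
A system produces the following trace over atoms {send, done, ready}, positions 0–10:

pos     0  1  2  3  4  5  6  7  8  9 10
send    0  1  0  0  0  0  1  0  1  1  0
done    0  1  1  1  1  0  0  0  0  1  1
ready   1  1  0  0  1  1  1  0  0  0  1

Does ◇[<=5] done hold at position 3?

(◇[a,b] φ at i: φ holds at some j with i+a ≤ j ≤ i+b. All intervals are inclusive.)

Check done at each j in [3,8]:
  j=3: true
  j=4: true
  j=5: false
  j=6: false
  j=7: false
  j=8: false
Found at j=3 → formula holds.

Holds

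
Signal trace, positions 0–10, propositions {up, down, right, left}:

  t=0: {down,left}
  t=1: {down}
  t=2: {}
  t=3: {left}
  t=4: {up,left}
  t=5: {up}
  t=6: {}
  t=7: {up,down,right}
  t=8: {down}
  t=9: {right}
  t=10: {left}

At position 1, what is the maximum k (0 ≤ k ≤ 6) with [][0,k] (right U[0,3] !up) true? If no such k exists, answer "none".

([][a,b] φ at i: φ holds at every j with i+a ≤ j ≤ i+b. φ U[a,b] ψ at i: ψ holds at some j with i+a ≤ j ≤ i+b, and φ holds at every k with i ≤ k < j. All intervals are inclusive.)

2

(right U[0,3] !up) must hold from j=1 onward; find where it first fails.
  j=1: holds
  j=2: holds
  j=3: holds
  j=4: fails
Holds on [1,3], so largest k = 2.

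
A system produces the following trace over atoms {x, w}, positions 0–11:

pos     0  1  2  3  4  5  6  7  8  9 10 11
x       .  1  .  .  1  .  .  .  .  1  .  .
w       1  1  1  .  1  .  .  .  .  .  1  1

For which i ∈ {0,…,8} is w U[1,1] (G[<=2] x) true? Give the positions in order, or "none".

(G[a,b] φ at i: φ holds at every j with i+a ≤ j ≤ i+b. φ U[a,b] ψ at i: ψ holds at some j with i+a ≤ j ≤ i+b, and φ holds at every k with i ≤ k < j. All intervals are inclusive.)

none

Evaluate at each i in [0,8]:
  i=0: ✗ (no rhs in [1,1])
  i=1: ✗ (no rhs in [2,2])
  i=2: ✗ (no rhs in [3,3])
  i=3: ✗ (no rhs in [4,4])
  i=4: ✗ (no rhs in [5,5])
  i=5: ✗ (no rhs in [6,6])
  i=6: ✗ (no rhs in [7,7])
  i=7: ✗ (no rhs in [8,8])
  i=8: ✗ (no rhs in [9,9])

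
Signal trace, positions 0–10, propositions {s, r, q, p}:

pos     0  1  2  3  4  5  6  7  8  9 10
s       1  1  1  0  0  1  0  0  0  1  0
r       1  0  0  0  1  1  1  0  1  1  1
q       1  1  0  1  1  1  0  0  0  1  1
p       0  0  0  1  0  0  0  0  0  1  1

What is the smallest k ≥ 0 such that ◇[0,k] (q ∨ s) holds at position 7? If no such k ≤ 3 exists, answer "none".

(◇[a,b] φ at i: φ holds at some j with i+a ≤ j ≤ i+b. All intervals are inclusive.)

Scan j = 7,8,… for (q ∨ s):
  j=7: fails
  j=8: fails
  j=9: holds
First hit at j=9, so smallest k = 9-7 = 2.

2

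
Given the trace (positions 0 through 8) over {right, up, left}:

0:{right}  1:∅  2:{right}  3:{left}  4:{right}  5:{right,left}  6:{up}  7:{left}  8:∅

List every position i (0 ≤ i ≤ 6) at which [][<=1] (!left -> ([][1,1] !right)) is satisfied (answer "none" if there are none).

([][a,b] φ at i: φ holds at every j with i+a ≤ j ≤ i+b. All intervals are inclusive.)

Evaluate at each i in [0,6]:
  i=0: ✗ (fails at j=1)
  i=1: ✗ (fails at j=1)
  i=2: ✓ (all of [2,3])
  i=3: ✗ (fails at j=4)
  i=4: ✗ (fails at j=4)
  i=5: ✓ (all of [5,6])
  i=6: ✓ (all of [6,7])

2, 5, 6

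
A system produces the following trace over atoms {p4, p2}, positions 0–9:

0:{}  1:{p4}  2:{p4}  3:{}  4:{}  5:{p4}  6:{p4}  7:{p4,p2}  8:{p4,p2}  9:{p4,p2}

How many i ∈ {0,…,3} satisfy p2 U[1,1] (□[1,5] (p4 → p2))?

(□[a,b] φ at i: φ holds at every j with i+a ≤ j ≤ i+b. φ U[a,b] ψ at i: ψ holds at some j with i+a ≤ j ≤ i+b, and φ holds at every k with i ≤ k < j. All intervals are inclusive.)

0

Evaluate at each i in [0,3]:
  i=0: ✗ (no rhs in [1,1])
  i=1: ✗ (no rhs in [2,2])
  i=2: ✗ (no rhs in [3,3])
  i=3: ✗ (no rhs in [4,4])
Positions where it holds: {} → 0.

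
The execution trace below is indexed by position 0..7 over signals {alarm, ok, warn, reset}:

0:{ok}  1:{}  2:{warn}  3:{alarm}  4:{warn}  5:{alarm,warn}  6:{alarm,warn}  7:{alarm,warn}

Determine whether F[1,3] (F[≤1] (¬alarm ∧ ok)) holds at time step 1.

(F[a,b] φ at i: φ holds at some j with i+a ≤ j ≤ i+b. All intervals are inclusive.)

Check F[≤1] (¬alarm ∧ ok) at each j in [2,4]:
  j=2: fails (none in [2,3])
  j=3: fails (none in [3,4])
  j=4: fails (none in [4,5])
No position in the window satisfies it → formula fails.

Does not hold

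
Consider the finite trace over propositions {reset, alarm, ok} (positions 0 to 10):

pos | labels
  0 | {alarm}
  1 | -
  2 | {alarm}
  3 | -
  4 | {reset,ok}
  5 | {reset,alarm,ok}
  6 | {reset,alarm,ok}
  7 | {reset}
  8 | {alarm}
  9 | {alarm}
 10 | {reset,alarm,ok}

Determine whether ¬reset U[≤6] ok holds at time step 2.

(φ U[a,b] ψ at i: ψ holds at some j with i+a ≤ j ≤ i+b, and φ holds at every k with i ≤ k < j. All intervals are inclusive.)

Holds

Need some j in [2,8] with ok, and ¬reset at every k in [2,j-1].
  j=2: ok false.
  j=3: ok false.
  j=4: ok holds; ¬reset holds at every k in [2,3] → satisfied.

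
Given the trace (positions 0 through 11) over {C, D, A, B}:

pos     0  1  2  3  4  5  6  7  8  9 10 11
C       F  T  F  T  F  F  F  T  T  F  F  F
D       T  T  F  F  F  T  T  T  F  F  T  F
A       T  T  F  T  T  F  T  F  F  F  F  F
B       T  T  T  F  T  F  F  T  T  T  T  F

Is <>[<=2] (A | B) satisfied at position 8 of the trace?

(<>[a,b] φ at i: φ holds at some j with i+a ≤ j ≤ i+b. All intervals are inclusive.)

Check (A | B) at each j in [8,10]:
  j=8: true
  j=9: true
  j=10: true
Found at j=8 → formula holds.

Yes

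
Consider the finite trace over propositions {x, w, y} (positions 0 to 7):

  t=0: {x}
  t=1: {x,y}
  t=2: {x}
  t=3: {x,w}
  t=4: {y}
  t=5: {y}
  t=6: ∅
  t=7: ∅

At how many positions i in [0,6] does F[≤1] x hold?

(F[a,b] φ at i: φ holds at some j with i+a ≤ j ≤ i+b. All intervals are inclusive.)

Evaluate at each i in [0,6]:
  i=0: ✓ (witness j=0)
  i=1: ✓ (witness j=1)
  i=2: ✓ (witness j=2)
  i=3: ✓ (witness j=3)
  i=4: ✗ (none in [4,5])
  i=5: ✗ (none in [5,6])
  i=6: ✗ (none in [6,7])
Positions where it holds: {0, 1, 2, 3} → 4.

4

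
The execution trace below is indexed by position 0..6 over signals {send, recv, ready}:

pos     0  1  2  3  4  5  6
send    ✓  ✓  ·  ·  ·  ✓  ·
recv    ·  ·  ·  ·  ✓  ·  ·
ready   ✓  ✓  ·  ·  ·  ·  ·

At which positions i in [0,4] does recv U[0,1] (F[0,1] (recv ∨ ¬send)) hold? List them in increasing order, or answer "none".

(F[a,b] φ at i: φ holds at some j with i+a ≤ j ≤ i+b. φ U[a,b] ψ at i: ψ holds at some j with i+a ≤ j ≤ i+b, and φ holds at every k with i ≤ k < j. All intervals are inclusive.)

Evaluate at each i in [0,4]:
  i=0: ✗ (lhs fails at k=0 before rhs at j=1)
  i=1: ✓ (rhs at j=1)
  i=2: ✓ (rhs at j=2)
  i=3: ✓ (rhs at j=3)
  i=4: ✓ (rhs at j=4)

1, 2, 3, 4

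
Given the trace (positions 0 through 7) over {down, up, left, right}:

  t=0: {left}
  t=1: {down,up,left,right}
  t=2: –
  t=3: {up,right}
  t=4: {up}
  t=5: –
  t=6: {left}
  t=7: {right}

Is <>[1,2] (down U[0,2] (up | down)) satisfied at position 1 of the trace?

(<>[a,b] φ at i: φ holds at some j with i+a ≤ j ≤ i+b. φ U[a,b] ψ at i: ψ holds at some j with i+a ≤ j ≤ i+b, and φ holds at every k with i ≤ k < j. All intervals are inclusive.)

Holds

Check (down U[0,2] (up | down)) at each j in [2,3]:
  j=2: fails
  j=3: holds
Found at j=3 → formula holds.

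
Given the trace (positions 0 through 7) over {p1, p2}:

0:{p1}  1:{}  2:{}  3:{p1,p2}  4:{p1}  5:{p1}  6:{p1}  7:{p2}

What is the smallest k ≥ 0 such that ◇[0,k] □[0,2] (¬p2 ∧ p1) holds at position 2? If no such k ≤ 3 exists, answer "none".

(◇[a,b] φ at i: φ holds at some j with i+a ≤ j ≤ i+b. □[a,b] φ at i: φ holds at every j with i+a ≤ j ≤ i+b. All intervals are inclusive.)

Scan j = 2,3,… for □[0,2] (¬p2 ∧ p1):
  j=2: fails
  j=3: fails
  j=4: holds
First hit at j=4, so smallest k = 4-2 = 2.

2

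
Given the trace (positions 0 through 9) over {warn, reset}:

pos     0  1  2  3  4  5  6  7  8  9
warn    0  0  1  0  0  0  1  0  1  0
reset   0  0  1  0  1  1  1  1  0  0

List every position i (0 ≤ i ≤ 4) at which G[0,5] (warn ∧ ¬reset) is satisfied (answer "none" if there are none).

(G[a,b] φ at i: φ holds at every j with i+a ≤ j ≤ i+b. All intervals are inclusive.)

Evaluate at each i in [0,4]:
  i=0: ✗ (fails at j=0)
  i=1: ✗ (fails at j=1)
  i=2: ✗ (fails at j=2)
  i=3: ✗ (fails at j=3)
  i=4: ✗ (fails at j=4)

none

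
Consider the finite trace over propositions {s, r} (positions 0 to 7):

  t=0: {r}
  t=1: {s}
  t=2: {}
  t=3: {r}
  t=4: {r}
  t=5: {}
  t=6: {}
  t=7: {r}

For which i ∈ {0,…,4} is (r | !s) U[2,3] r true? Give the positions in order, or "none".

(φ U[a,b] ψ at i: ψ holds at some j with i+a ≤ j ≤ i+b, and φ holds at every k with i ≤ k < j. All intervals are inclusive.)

Evaluate at each i in [0,4]:
  i=0: ✗ (lhs fails at k=1 before rhs at j=3)
  i=1: ✗ (lhs fails at k=1 before rhs at j=3)
  i=2: ✓ (rhs at j=4; lhs holds on [2,3])
  i=3: ✗ (no rhs in [5,6])
  i=4: ✓ (rhs at j=7; lhs holds on [4,6])

2, 4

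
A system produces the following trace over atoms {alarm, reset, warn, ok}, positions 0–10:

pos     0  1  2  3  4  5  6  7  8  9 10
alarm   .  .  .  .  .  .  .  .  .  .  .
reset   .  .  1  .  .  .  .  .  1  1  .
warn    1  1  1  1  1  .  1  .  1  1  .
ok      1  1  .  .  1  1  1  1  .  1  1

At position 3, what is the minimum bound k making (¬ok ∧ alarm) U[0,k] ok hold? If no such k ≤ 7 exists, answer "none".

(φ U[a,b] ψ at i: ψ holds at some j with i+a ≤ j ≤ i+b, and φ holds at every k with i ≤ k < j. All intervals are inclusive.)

none

Need earliest j ≥ 3 with ok, and (¬ok ∧ alarm) at every k in [3,j-1].
  j=3: rhs fails.
  j=4: rhs holds but lhs fails at k=3.
  j=5: rhs holds but lhs fails at k=3.
  j=6: rhs holds but lhs fails at k=3.
  j=7: rhs holds but lhs fails at k=3.
  j=8: rhs fails.
  j=9: rhs holds but lhs fails at k=3.
  j=10: rhs holds but lhs fails at k=3.
No witness within the range → none.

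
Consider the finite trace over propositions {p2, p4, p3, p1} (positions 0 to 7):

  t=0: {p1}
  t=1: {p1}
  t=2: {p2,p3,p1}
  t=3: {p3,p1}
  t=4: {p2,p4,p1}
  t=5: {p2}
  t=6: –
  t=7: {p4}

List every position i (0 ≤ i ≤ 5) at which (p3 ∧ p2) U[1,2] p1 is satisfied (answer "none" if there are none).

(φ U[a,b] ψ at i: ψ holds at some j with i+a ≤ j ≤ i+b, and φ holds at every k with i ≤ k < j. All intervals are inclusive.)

2

Evaluate at each i in [0,5]:
  i=0: ✗ (lhs fails at k=0 before rhs at j=1)
  i=1: ✗ (lhs fails at k=1 before rhs at j=2)
  i=2: ✓ (rhs at j=3; lhs holds on [2,2])
  i=3: ✗ (lhs fails at k=3 before rhs at j=4)
  i=4: ✗ (no rhs in [5,6])
  i=5: ✗ (no rhs in [6,7])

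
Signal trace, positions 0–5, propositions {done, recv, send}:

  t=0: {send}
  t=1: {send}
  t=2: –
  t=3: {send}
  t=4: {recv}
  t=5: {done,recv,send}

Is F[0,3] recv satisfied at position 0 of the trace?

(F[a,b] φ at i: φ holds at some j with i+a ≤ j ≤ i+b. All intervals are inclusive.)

Does not hold

Check recv at each j in [0,3]:
  j=0: false
  j=1: false
  j=2: false
  j=3: false
No position in the window satisfies it → formula fails.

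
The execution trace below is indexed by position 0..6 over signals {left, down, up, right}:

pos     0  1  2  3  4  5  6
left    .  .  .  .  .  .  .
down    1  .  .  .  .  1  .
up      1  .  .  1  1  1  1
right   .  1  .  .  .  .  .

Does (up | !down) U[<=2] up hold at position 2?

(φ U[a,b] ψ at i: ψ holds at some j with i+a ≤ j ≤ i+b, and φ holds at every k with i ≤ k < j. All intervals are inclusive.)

Need some j in [2,4] with up, and (up | !down) at every k in [2,j-1].
  j=2: up false.
  j=3: up holds; (up | !down) holds at every k in [2,2] → satisfied.

Holds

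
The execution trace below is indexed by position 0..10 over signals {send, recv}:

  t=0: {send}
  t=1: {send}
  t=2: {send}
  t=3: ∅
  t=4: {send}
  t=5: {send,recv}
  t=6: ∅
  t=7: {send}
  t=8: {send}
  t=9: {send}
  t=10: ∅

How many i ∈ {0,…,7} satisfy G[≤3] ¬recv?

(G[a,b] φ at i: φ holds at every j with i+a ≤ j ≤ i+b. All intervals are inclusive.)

Evaluate at each i in [0,7]:
  i=0: ✓ (all of [0,3])
  i=1: ✓ (all of [1,4])
  i=2: ✗ (fails at j=5)
  i=3: ✗ (fails at j=5)
  i=4: ✗ (fails at j=5)
  i=5: ✗ (fails at j=5)
  i=6: ✓ (all of [6,9])
  i=7: ✓ (all of [7,10])
Positions where it holds: {0, 1, 6, 7} → 4.

4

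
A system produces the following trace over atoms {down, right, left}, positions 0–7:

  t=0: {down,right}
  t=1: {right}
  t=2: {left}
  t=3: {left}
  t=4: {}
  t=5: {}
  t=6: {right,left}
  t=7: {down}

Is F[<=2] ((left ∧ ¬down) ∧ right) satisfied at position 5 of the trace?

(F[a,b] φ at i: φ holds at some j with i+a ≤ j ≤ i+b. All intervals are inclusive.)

Yes

Check ((left ∧ ¬down) ∧ right) at each j in [5,7]:
  j=5: false
  j=6: true
  j=7: false
Found at j=6 → formula holds.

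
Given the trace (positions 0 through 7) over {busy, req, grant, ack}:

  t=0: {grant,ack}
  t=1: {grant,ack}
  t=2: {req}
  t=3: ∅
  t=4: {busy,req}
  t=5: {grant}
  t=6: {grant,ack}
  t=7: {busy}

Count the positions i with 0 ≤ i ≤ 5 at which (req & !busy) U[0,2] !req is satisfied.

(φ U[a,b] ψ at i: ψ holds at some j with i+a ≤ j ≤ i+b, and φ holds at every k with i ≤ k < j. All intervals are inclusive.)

5

Evaluate at each i in [0,5]:
  i=0: ✓ (rhs at j=0)
  i=1: ✓ (rhs at j=1)
  i=2: ✓ (rhs at j=3; lhs holds on [2,2])
  i=3: ✓ (rhs at j=3)
  i=4: ✗ (lhs fails at k=4 before rhs at j=5)
  i=5: ✓ (rhs at j=5)
Positions where it holds: {0, 1, 2, 3, 5} → 5.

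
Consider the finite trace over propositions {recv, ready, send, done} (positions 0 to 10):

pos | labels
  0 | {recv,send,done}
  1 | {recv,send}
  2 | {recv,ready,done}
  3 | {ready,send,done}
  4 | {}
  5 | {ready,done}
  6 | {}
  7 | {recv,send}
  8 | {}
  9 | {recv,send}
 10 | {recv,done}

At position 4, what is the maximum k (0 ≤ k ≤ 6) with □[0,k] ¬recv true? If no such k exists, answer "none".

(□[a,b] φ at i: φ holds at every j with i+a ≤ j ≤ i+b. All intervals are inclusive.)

2

¬recv must hold from j=4 onward; find where it first fails.
  j=4: holds
  j=5: holds
  j=6: holds
  j=7: fails
Holds on [4,6], so largest k = 2.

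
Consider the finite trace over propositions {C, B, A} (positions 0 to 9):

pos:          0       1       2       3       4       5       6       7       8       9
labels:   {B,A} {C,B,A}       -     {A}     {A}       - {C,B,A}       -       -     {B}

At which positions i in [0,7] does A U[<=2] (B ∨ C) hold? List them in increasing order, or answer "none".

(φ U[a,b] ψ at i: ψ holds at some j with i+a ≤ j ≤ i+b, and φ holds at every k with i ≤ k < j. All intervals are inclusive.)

0, 1, 6

Evaluate at each i in [0,7]:
  i=0: ✓ (rhs at j=0)
  i=1: ✓ (rhs at j=1)
  i=2: ✗ (no rhs in [2,4])
  i=3: ✗ (no rhs in [3,5])
  i=4: ✗ (lhs fails at k=5 before rhs at j=6)
  i=5: ✗ (lhs fails at k=5 before rhs at j=6)
  i=6: ✓ (rhs at j=6)
  i=7: ✗ (lhs fails at k=7 before rhs at j=9)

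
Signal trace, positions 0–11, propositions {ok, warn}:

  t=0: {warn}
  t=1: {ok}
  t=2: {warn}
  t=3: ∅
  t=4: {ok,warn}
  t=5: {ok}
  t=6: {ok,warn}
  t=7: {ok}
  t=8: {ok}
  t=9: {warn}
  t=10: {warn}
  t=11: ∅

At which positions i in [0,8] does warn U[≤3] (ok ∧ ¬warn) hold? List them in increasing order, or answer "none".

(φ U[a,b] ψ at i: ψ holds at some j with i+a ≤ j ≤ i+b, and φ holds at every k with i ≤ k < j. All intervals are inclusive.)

0, 1, 4, 5, 6, 7, 8

Evaluate at each i in [0,8]:
  i=0: ✓ (rhs at j=1; lhs holds on [0,0])
  i=1: ✓ (rhs at j=1)
  i=2: ✗ (lhs fails at k=3 before rhs at j=5)
  i=3: ✗ (lhs fails at k=3 before rhs at j=5)
  i=4: ✓ (rhs at j=5; lhs holds on [4,4])
  i=5: ✓ (rhs at j=5)
  i=6: ✓ (rhs at j=7; lhs holds on [6,6])
  i=7: ✓ (rhs at j=7)
  i=8: ✓ (rhs at j=8)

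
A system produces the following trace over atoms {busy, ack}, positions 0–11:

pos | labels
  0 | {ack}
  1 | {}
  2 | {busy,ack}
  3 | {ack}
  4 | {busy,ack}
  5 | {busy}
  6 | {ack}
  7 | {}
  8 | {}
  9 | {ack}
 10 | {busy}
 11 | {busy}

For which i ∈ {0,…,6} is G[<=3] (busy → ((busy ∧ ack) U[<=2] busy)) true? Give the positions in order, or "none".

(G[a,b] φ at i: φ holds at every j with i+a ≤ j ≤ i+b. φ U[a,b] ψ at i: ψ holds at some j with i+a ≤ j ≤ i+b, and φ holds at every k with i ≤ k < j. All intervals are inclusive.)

Evaluate at each i in [0,6]:
  i=0: ✓ (all of [0,3])
  i=1: ✓ (all of [1,4])
  i=2: ✓ (all of [2,5])
  i=3: ✓ (all of [3,6])
  i=4: ✓ (all of [4,7])
  i=5: ✓ (all of [5,8])
  i=6: ✓ (all of [6,9])

0, 1, 2, 3, 4, 5, 6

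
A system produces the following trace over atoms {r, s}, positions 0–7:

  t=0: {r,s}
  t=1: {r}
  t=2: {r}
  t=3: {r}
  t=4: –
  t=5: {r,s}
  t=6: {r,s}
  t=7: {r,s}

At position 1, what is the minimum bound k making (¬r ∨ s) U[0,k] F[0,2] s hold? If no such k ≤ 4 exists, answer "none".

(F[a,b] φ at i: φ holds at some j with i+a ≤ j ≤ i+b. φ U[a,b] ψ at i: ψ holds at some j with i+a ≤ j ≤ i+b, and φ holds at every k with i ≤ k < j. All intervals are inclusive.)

Need earliest j ≥ 1 with F[0,2] s, and (¬r ∨ s) at every k in [1,j-1].
  j=1: rhs fails.
  j=2: rhs fails.
  j=3: rhs holds but lhs fails at k=1.
  j=4: rhs holds but lhs fails at k=1.
  j=5: rhs holds but lhs fails at k=1.
No witness within the range → none.

none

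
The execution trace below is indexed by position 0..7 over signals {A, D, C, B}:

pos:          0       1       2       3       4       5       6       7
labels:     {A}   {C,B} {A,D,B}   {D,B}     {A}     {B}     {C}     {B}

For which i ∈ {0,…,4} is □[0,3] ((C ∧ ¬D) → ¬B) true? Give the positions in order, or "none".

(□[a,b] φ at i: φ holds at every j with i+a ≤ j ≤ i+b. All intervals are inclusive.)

2, 3, 4

Evaluate at each i in [0,4]:
  i=0: ✗ (fails at j=1)
  i=1: ✗ (fails at j=1)
  i=2: ✓ (all of [2,5])
  i=3: ✓ (all of [3,6])
  i=4: ✓ (all of [4,7])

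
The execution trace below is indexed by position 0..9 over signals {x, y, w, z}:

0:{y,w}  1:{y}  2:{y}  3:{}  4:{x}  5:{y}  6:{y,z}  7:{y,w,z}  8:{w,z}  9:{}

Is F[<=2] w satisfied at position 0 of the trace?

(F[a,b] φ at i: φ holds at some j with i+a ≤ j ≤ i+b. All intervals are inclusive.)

Yes

Check w at each j in [0,2]:
  j=0: true
  j=1: false
  j=2: false
Found at j=0 → formula holds.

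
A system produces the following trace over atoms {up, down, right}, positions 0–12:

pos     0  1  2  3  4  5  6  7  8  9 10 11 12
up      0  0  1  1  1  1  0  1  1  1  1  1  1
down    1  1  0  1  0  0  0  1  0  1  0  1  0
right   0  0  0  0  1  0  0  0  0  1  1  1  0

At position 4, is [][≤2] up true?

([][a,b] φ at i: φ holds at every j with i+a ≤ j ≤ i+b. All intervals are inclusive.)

Check up at every j in [4,6]:
  j=4: true
  j=5: true
  j=6: false
Fails at j=6 → formula fails.

Does not hold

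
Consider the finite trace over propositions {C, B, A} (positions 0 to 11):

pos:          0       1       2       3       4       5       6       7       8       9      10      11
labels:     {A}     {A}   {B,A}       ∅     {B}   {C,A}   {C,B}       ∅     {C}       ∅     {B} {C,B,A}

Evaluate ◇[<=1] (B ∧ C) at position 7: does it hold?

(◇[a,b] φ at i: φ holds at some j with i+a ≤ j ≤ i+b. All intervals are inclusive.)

No

Check (B ∧ C) at each j in [7,8]:
  j=7: false
  j=8: false
No position in the window satisfies it → formula fails.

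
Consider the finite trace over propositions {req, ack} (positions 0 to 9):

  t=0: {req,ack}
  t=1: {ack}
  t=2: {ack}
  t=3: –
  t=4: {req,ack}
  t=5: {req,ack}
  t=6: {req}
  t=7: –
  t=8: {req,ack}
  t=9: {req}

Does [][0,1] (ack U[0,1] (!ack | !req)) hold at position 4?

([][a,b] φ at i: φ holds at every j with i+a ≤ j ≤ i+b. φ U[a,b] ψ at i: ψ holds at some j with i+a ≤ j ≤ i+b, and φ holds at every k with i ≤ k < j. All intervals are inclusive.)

No

Check (ack U[0,1] (!ack | !req)) at every j in [4,5]:
  j=4: fails
  j=5: holds
Fails at j=4 → formula fails.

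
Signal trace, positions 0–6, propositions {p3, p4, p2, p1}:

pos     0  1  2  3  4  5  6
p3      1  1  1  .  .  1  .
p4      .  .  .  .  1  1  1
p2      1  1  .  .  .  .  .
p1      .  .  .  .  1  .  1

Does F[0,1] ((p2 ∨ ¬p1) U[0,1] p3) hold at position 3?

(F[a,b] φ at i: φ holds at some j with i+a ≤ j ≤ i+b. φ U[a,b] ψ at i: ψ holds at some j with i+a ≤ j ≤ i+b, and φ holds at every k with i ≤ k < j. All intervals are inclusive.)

Check ((p2 ∨ ¬p1) U[0,1] p3) at each j in [3,4]:
  j=3: fails
  j=4: fails
No position in the window satisfies it → formula fails.

Does not hold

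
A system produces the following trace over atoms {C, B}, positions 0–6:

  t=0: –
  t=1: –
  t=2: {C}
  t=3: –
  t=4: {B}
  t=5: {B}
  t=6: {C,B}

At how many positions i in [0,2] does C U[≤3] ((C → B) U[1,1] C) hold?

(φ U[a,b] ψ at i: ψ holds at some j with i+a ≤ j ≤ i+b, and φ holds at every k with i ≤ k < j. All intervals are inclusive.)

1

Evaluate at each i in [0,2]:
  i=0: ✗ (lhs fails at k=0 before rhs at j=1)
  i=1: ✓ (rhs at j=1)
  i=2: ✗ (lhs fails at k=3 before rhs at j=5)
Positions where it holds: {1} → 1.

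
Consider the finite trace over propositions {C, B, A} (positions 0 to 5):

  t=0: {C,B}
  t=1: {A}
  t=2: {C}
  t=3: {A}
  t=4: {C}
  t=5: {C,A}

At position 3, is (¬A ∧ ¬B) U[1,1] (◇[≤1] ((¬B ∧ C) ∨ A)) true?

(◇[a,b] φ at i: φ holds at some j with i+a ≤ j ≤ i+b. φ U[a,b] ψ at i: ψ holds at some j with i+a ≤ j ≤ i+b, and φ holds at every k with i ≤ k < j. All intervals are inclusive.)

Does not hold

Need some j in [4,4] with ◇[≤1] ((¬B ∧ C) ∨ A), and (¬A ∧ ¬B) at every k in [3,j-1].
  j=4: ◇[≤1] ((¬B ∧ C) ∨ A) holds, but (¬A ∧ ¬B) fails at k=3 → not this j.
No j in the window works → until fails.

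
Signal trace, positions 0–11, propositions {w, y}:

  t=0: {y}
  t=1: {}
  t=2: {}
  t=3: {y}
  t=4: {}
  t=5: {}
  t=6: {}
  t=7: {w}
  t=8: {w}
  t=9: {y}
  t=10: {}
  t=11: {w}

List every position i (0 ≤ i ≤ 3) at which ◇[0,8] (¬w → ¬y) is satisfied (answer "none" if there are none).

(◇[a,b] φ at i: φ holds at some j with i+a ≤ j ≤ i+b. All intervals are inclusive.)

Evaluate at each i in [0,3]:
  i=0: ✓ (witness j=1)
  i=1: ✓ (witness j=1)
  i=2: ✓ (witness j=2)
  i=3: ✓ (witness j=4)

0, 1, 2, 3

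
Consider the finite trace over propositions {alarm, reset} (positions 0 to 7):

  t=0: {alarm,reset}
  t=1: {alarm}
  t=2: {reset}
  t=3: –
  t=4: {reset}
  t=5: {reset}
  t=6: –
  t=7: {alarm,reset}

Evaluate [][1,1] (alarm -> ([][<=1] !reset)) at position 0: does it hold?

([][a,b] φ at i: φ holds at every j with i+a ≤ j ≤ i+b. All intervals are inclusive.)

Check (alarm -> ([][<=1] !reset)) at every j in [1,1]:
  j=1: antecedent true; consequent fails at 2 → ✗
Fails at j=1 → formula fails.

No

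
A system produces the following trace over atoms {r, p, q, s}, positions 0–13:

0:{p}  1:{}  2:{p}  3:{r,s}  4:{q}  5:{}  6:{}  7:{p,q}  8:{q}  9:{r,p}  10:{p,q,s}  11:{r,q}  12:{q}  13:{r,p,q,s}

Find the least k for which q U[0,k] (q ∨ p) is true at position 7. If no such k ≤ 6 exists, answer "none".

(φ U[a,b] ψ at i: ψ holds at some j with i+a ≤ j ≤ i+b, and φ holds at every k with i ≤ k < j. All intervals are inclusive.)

0

Need earliest j ≥ 7 with (q ∨ p), and q at every k in [7,j-1].
  j=7: rhs holds (empty prefix). k = 0.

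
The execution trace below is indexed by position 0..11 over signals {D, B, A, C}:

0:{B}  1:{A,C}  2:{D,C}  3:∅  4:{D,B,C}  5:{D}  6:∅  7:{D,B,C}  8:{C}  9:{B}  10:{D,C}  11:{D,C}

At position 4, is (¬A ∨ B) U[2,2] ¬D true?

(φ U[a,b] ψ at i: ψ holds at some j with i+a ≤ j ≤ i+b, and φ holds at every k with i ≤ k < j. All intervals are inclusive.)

Need some j in [6,6] with ¬D, and (¬A ∨ B) at every k in [4,j-1].
  j=6: ¬D holds; (¬A ∨ B) holds at every k in [4,5] → satisfied.

Holds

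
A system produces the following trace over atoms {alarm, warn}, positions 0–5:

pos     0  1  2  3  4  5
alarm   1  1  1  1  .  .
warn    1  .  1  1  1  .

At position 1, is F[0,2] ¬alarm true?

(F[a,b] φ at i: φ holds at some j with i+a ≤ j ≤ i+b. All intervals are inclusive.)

Check ¬alarm at each j in [1,3]:
  j=1: false
  j=2: false
  j=3: false
No position in the window satisfies it → formula fails.

No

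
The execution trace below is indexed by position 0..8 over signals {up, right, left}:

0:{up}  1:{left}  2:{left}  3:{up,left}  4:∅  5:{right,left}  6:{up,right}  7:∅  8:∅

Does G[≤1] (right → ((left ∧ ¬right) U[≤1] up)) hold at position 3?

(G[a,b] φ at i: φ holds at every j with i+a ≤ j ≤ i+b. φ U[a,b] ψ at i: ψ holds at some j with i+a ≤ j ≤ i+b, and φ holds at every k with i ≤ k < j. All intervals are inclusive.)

Check (right → ((left ∧ ¬right) U[≤1] up)) at every j in [3,4]:
  j=3: antecedent false → ✓
  j=4: antecedent false → ✓
All positions satisfy it → formula holds.

Holds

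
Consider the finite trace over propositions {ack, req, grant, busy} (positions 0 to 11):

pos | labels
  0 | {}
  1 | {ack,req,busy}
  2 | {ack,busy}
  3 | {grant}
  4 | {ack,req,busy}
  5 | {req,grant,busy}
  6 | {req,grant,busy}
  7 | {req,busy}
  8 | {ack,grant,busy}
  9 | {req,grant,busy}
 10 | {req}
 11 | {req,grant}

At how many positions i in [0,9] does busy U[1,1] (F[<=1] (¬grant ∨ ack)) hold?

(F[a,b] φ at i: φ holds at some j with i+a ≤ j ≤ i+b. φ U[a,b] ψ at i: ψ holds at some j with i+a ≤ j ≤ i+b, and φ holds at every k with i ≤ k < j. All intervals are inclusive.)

7

Evaluate at each i in [0,9]:
  i=0: ✗ (lhs fails at k=0 before rhs at j=1)
  i=1: ✓ (rhs at j=2; lhs holds on [1,1])
  i=2: ✓ (rhs at j=3; lhs holds on [2,2])
  i=3: ✗ (lhs fails at k=3 before rhs at j=4)
  i=4: ✗ (no rhs in [5,5])
  i=5: ✓ (rhs at j=6; lhs holds on [5,5])
  i=6: ✓ (rhs at j=7; lhs holds on [6,6])
  i=7: ✓ (rhs at j=8; lhs holds on [7,7])
  i=8: ✓ (rhs at j=9; lhs holds on [8,8])
  i=9: ✓ (rhs at j=10; lhs holds on [9,9])
Positions where it holds: {1, 2, 5, 6, 7, 8, 9} → 7.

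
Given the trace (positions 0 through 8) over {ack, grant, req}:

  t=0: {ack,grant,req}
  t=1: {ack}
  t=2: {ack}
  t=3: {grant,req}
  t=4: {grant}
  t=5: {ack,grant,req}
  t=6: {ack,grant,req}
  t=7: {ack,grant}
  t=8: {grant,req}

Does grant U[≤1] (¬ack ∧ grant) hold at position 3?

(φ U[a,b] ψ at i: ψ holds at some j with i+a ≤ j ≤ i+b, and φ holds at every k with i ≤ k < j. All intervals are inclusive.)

Holds

Need some j in [3,4] with (¬ack ∧ grant), and grant at every k in [3,j-1].
  j=3: (¬ack ∧ grant) holds; no prefix to check → satisfied.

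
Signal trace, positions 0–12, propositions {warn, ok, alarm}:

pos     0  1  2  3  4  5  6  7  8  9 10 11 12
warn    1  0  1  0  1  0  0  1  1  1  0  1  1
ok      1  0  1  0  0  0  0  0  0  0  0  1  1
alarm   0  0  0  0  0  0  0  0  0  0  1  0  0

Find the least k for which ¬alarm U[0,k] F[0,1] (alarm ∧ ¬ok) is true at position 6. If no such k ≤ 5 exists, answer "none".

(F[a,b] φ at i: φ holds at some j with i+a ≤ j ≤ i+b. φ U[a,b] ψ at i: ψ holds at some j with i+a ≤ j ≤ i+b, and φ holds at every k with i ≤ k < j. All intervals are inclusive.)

3

Need earliest j ≥ 6 with F[0,1] (alarm ∧ ¬ok), and ¬alarm at every k in [6,j-1].
  j=6: rhs fails.
  j=7: rhs fails.
  j=8: rhs fails.
  j=9: rhs holds; lhs holds on [6,8]. k = 3.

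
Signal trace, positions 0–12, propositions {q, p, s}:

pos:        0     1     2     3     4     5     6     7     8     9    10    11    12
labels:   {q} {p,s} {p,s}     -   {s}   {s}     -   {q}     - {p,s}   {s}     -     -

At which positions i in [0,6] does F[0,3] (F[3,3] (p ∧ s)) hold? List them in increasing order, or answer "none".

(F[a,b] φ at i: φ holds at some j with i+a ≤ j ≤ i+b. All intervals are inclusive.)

Evaluate at each i in [0,6]:
  i=0: ✗ (none in [0,3])
  i=1: ✗ (none in [1,4])
  i=2: ✗ (none in [2,5])
  i=3: ✓ (witness j=6)
  i=4: ✓ (witness j=6)
  i=5: ✓ (witness j=6)
  i=6: ✓ (witness j=6)

3, 4, 5, 6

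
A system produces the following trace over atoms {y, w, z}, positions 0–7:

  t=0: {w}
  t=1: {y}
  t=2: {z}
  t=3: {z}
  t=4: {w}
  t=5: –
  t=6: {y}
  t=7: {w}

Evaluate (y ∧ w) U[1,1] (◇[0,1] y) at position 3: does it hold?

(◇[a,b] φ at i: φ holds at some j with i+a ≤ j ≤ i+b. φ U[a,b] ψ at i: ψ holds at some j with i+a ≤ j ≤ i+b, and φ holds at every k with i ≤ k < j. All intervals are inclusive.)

Need some j in [4,4] with ◇[0,1] y, and (y ∧ w) at every k in [3,j-1].
  j=4: ◇[0,1] y — fails (none in [4,5]).
No j in the window works → until fails.

No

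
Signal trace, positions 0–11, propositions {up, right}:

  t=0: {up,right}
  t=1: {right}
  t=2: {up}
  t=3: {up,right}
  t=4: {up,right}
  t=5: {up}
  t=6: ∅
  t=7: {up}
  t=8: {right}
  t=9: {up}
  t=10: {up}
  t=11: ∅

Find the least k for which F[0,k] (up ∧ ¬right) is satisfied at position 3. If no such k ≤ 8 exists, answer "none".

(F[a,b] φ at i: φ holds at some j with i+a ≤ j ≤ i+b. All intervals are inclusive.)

2

Scan j = 3,4,… for (up ∧ ¬right):
  j=3: fails
  j=4: fails
  j=5: holds
First hit at j=5, so smallest k = 5-3 = 2.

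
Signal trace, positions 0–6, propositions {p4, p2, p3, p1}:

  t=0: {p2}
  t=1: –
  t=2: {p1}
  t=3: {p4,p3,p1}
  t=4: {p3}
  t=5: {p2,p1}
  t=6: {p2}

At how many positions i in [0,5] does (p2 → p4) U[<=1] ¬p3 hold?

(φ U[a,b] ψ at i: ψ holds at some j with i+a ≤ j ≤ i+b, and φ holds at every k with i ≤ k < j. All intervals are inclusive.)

5

Evaluate at each i in [0,5]:
  i=0: ✓ (rhs at j=0)
  i=1: ✓ (rhs at j=1)
  i=2: ✓ (rhs at j=2)
  i=3: ✗ (no rhs in [3,4])
  i=4: ✓ (rhs at j=5; lhs holds on [4,4])
  i=5: ✓ (rhs at j=5)
Positions where it holds: {0, 1, 2, 4, 5} → 5.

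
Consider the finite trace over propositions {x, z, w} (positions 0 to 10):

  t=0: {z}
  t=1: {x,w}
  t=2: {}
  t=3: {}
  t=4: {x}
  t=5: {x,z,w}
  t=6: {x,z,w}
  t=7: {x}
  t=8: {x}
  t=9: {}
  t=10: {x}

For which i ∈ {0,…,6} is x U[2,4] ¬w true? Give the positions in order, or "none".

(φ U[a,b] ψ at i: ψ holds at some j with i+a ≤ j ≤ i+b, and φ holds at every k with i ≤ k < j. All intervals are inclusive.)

4, 5, 6

Evaluate at each i in [0,6]:
  i=0: ✗ (lhs fails at k=0 before rhs at j=2)
  i=1: ✗ (lhs fails at k=2 before rhs at j=3)
  i=2: ✗ (lhs fails at k=2 before rhs at j=4)
  i=3: ✗ (lhs fails at k=3 before rhs at j=7)
  i=4: ✓ (rhs at j=7; lhs holds on [4,6])
  i=5: ✓ (rhs at j=7; lhs holds on [5,6])
  i=6: ✓ (rhs at j=8; lhs holds on [6,7])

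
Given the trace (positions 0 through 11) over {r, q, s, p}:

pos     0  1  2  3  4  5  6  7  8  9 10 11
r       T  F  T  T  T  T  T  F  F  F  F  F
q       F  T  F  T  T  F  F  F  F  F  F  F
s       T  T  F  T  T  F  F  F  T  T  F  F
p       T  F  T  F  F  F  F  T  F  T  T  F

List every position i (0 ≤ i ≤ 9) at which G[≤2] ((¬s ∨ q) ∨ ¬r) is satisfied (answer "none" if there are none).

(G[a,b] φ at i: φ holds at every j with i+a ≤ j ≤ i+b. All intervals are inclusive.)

Evaluate at each i in [0,9]:
  i=0: ✗ (fails at j=0)
  i=1: ✓ (all of [1,3])
  i=2: ✓ (all of [2,4])
  i=3: ✓ (all of [3,5])
  i=4: ✓ (all of [4,6])
  i=5: ✓ (all of [5,7])
  i=6: ✓ (all of [6,8])
  i=7: ✓ (all of [7,9])
  i=8: ✓ (all of [8,10])
  i=9: ✓ (all of [9,11])

1, 2, 3, 4, 5, 6, 7, 8, 9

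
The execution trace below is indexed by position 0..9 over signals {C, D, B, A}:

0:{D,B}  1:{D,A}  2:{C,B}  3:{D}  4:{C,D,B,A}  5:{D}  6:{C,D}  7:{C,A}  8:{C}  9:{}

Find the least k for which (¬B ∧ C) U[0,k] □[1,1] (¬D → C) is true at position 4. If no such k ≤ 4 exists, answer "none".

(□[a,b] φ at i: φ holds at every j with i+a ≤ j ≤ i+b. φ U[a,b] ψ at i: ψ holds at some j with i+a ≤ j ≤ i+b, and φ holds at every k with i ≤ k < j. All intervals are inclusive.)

Need earliest j ≥ 4 with □[1,1] (¬D → C), and (¬B ∧ C) at every k in [4,j-1].
  j=4: rhs holds (empty prefix). k = 0.

0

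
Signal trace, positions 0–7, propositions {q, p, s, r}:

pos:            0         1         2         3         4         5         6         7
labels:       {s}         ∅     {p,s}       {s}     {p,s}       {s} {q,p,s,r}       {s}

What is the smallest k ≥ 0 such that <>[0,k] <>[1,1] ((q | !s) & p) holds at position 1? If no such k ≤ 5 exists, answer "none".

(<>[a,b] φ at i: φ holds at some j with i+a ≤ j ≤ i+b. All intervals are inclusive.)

Scan j = 1,2,… for <>[1,1] ((q | !s) & p):
  j=1: fails
  j=2: fails
  j=3: fails
  j=4: fails
  j=5: holds
First hit at j=5, so smallest k = 5-1 = 4.

4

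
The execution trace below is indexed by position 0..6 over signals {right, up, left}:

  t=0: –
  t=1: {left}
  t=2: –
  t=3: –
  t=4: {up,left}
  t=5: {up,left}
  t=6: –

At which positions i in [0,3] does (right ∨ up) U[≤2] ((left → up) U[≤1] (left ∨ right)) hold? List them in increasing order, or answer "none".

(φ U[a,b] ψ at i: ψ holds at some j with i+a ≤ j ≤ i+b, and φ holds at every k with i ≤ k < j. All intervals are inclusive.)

0, 1, 3

Evaluate at each i in [0,3]:
  i=0: ✓ (rhs at j=0)
  i=1: ✓ (rhs at j=1)
  i=2: ✗ (lhs fails at k=2 before rhs at j=3)
  i=3: ✓ (rhs at j=3)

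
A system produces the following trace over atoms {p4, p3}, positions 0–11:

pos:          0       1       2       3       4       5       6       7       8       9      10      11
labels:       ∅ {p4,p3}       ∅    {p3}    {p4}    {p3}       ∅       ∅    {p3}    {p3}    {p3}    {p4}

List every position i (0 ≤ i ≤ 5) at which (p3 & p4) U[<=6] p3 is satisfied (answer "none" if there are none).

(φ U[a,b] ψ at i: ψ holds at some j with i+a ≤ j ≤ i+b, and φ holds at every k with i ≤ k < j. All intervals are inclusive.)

Evaluate at each i in [0,5]:
  i=0: ✗ (lhs fails at k=0 before rhs at j=1)
  i=1: ✓ (rhs at j=1)
  i=2: ✗ (lhs fails at k=2 before rhs at j=3)
  i=3: ✓ (rhs at j=3)
  i=4: ✗ (lhs fails at k=4 before rhs at j=5)
  i=5: ✓ (rhs at j=5)

1, 3, 5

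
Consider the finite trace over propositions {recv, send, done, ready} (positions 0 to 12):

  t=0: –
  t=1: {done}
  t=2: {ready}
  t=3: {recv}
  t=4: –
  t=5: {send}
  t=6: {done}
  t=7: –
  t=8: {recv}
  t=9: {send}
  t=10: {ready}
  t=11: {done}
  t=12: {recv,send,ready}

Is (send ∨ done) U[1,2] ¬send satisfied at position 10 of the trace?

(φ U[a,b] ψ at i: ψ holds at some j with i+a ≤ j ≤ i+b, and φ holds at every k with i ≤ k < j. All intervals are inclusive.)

Does not hold

Need some j in [11,12] with ¬send, and (send ∨ done) at every k in [10,j-1].
  j=11: ¬send holds, but (send ∨ done) fails at k=10 → not this j.
  j=12: ¬send false.
No j in the window works → until fails.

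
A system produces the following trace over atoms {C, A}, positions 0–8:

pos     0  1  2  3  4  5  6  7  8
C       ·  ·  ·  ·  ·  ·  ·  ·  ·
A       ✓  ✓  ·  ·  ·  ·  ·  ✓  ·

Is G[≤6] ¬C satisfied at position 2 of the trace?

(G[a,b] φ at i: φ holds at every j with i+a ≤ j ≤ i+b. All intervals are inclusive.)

True

Check ¬C at every j in [2,8]:
  j=2: true
  j=3: true
  j=4: true
  j=5: true
  j=6: true
  j=7: true
  j=8: true
All positions satisfy it → formula holds.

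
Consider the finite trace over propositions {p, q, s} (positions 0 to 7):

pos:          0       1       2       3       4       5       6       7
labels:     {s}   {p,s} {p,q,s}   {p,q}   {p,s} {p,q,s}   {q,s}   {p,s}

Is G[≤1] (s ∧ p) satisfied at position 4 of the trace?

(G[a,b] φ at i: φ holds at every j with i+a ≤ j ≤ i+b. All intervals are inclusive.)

Yes

Check (s ∧ p) at every j in [4,5]:
  j=4: true
  j=5: true
All positions satisfy it → formula holds.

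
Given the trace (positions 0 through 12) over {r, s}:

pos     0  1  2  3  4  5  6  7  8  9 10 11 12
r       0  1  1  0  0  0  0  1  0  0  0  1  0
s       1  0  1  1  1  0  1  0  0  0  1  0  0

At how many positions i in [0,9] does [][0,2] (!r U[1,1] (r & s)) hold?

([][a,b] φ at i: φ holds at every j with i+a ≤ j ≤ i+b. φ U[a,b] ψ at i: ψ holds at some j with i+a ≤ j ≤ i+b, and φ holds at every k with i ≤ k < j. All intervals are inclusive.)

0

Evaluate at each i in [0,9]:
  i=0: ✗ (fails at j=0)
  i=1: ✗ (fails at j=1)
  i=2: ✗ (fails at j=2)
  i=3: ✗ (fails at j=3)
  i=4: ✗ (fails at j=4)
  i=5: ✗ (fails at j=5)
  i=6: ✗ (fails at j=6)
  i=7: ✗ (fails at j=7)
  i=8: ✗ (fails at j=8)
  i=9: ✗ (fails at j=9)
Positions where it holds: {} → 0.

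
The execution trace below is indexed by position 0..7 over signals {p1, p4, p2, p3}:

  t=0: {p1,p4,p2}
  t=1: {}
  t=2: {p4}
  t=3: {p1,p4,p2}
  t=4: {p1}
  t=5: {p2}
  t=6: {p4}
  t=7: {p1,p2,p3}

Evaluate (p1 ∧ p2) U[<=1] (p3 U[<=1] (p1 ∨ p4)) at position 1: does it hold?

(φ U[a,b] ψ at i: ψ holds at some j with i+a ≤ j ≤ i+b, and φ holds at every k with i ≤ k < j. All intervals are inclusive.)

False

Need some j in [1,2] with (p3 U[<=1] (p1 ∨ p4)), and (p1 ∧ p2) at every k in [1,j-1].
  j=1: (p3 U[<=1] (p1 ∨ p4)) — fails.
  j=2: (p3 U[<=1] (p1 ∨ p4)) holds, but (p1 ∧ p2) fails at k=1 → not this j.
No j in the window works → until fails.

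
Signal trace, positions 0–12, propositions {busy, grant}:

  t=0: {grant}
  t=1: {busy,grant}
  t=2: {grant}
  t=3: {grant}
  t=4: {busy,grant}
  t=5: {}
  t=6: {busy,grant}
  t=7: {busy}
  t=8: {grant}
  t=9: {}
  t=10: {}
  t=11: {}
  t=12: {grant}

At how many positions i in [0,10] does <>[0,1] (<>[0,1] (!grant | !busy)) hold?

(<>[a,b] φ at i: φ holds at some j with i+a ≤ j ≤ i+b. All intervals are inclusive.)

Evaluate at each i in [0,10]:
  i=0: ✓ (witness j=0)
  i=1: ✓ (witness j=1)
  i=2: ✓ (witness j=2)
  i=3: ✓ (witness j=3)
  i=4: ✓ (witness j=4)
  i=5: ✓ (witness j=5)
  i=6: ✓ (witness j=6)
  i=7: ✓ (witness j=7)
  i=8: ✓ (witness j=8)
  i=9: ✓ (witness j=9)
  i=10: ✓ (witness j=10)
Positions where it holds: {0, 1, 2, 3, 4, 5, 6, 7, 8, 9, 10} → 11.

11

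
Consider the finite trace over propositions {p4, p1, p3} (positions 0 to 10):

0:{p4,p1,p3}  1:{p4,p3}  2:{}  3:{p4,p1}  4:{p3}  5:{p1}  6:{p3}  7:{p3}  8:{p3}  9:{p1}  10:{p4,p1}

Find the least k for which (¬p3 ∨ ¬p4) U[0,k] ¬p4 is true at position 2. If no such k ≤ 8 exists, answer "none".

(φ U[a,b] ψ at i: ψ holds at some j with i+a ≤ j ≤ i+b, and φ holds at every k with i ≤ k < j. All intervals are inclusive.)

0

Need earliest j ≥ 2 with ¬p4, and (¬p3 ∨ ¬p4) at every k in [2,j-1].
  j=2: rhs holds (empty prefix). k = 0.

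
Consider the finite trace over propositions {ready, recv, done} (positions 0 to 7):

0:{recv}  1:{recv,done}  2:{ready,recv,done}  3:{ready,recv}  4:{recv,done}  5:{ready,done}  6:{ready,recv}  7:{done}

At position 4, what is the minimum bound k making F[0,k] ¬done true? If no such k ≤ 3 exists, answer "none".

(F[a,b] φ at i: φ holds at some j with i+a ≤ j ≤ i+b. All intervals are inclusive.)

2

Scan j = 4,5,… for ¬done:
  j=4: fails
  j=5: fails
  j=6: holds
First hit at j=6, so smallest k = 6-4 = 2.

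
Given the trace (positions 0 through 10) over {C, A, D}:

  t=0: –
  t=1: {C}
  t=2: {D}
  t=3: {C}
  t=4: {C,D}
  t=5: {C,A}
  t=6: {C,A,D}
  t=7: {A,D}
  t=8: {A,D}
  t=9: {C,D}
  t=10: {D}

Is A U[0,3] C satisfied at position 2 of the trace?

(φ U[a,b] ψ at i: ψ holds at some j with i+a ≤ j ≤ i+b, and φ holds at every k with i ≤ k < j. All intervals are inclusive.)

Need some j in [2,5] with C, and A at every k in [2,j-1].
  j=2: C false.
  j=3: C holds, but A fails at k=2 → not this j.
  j=4: C holds, but A fails at k=2 → not this j.
  j=5: C holds, but A fails at k=2 → not this j.
No j in the window works → until fails.

Does not hold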